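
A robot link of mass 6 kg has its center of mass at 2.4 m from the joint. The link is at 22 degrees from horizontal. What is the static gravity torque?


tau = m*g*L*cos(angle)
= 6 * 9.81 * 2.4 * cos(22 deg)
= 6 * 9.81 * 2.4 * 0.9272
= 130.9777 Nm


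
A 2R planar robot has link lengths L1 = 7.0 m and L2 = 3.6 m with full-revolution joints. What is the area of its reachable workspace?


r_max = L1 + L2 = 10.6 m
r_min = |L1 - L2| = 3.4 m
Area = pi*(r_max^2 - r_min^2)
= pi*(112.36 - 11.56)
= pi * 100.8
= 316.6725 m^2


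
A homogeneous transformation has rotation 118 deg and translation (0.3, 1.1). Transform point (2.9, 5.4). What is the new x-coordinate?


x' = cos(theta)*px - sin(theta)*py + tx
= -0.4695*2.9 - 0.8829*5.4 + 0.3
= -5.8294


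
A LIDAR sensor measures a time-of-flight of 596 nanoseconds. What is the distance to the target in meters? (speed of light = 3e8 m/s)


tof = 596 ns = 5.96e-07 s
dist = c * tof / 2
= 3e8 * 5.96e-07 / 2
= 89.4 m


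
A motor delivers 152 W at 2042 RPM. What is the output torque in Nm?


omega = 2042 * 2*pi/60 = 213.8377 rad/s
tau = P / omega = 152 / 213.8377
= 0.7108 Nm


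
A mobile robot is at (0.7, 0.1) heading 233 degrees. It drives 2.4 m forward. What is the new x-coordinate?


x_new = x0 + d*cos(theta)
= 0.7 + 2.4*cos(233)
= 0.7 + -1.4444
= -0.7444


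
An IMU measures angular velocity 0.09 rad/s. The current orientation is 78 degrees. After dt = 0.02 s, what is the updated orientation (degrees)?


delta_theta = w * dt = 0.09 * 0.02 = 0.0018 rad
= 0.1031 deg
theta_new = 78 + 0.1031 = 78.1031 deg


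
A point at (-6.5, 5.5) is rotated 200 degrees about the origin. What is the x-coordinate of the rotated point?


x' = x*cos(theta) - y*sin(theta)
cos(200 deg) = -0.9397, sin(200 deg) = -0.342
x' = -6.5 * -0.9397 - 5.5 * -0.342
= 6.108 - -1.8811
= 7.9891


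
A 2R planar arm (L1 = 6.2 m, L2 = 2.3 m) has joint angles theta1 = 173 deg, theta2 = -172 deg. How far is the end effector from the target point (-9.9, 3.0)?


End effector via forward kinematics:
x = L1*cos(t1) + L2*cos(t1+t2) = -3.8541
y = L1*sin(t1) + L2*sin(t1+t2) = 0.7957
Distance to target:
d = sqrt((-9.9 - -3.8541)^2 + (3.0 - 0.7957)^2)
= sqrt(36.5525 + 4.8588)
= 6.4352 m


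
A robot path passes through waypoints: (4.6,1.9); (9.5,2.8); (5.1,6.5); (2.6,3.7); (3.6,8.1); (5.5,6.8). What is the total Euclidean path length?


Segment lengths:
  seg1 = sqrt((4.9)^2 + (0.9)^2) = 4.982
  seg2 = sqrt((-4.4)^2 + (3.7)^2) = 5.7489
  seg3 = sqrt((-2.5)^2 + (-2.8)^2) = 3.7537
  seg4 = sqrt((1.0)^2 + (4.4)^2) = 4.5122
  seg5 = sqrt((1.9)^2 + (-1.3)^2) = 2.3022
Total = 21.2989


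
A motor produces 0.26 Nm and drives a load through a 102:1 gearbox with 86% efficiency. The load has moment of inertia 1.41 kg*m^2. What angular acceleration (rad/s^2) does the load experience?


tau_out = tau_motor * N * eta
= 0.26 * 102 * 0.86 = 22.8072 Nm
alpha = tau_out / I = 22.8072 / 1.41
= 16.1753 rad/s^2


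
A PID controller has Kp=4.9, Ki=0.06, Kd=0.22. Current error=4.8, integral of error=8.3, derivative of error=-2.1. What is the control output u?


u = Kp*e + Ki*int(e) + Kd*de/dt
= 4.9*4.8 + 0.06*8.3 + 0.22*(-2.1)
= 23.52 + 0.498 + -0.462
= 23.556


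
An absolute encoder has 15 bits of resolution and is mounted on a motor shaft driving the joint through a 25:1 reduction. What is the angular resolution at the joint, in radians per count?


counts = 2^15 = 32768
effective counts at joint = 32768 * 25 = 819200
resolution = 2*pi / 819200
= 7.6699e-06 rad/count


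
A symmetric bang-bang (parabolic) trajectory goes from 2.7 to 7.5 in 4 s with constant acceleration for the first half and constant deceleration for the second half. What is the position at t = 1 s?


Symmetric rest-to-rest: each phase covers (pf-p0)/2 in time T/2. 0.5*a*(T/2)^2 = (pf-p0)/2 => a = 4*(pf-p0)/T^2
a = 4*(7.5-2.7)/4^2 = 1.2
t = 1 is in the acceleration phase (t <= T/2).
p = p0 + 0.5*a*t^2 = 2.7 + 0.5*1.2*1^2
= 3.3


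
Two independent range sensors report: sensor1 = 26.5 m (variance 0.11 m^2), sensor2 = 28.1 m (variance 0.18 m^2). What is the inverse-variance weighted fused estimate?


w1 = (1/var1) / (1/var1 + 1/var2)
   = 9.0909 / (9.0909 + 5.5556) = 0.6207
w2 = 1 - w1 = 0.3793
fused = w1*s1 + w2*s2 = 16.4483 + 10.6586
= 27.1069 m


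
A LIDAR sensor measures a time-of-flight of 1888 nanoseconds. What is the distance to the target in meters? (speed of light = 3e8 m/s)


tof = 1888 ns = 1.888e-06 s
dist = c * tof / 2
= 3e8 * 1.888e-06 / 2
= 283.2 m


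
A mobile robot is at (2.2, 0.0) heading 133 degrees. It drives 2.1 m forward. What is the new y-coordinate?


y_new = y0 + d*sin(theta)
= 0.0 + 2.1*sin(133)
= 0.0 + 1.5358
= 1.5358


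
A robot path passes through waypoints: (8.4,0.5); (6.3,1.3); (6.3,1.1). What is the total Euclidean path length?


Segment lengths:
  seg1 = sqrt((-2.1)^2 + (0.8)^2) = 2.2472
  seg2 = sqrt((0.0)^2 + (-0.2)^2) = 0.2
Total = 2.4472


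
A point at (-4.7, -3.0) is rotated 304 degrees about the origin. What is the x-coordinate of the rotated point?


x' = x*cos(theta) - y*sin(theta)
cos(304 deg) = 0.5592, sin(304 deg) = -0.829
x' = -4.7 * 0.5592 - -3.0 * -0.829
= -2.6282 - 2.4871
= -5.1153


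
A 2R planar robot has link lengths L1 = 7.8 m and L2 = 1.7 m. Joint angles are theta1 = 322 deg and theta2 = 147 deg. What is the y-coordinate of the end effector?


Convert angles to radians: theta1 = 5.62, theta2 = 2.5656
y = L1*sin(theta1) + L2*sin(theta1+theta2)
y = -4.8022 + 1.6074
y = -3.1948


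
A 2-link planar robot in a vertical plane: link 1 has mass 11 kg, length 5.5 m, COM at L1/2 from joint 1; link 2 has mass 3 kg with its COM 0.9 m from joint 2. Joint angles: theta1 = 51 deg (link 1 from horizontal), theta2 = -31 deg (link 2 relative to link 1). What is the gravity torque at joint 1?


Horizontal distance from joint 1 to link-1 COM:
  x_c1 = (L1/2)*cos(t1) = 2.75 * 0.6293 = 1.7306 m
Horizontal distance from joint 1 to link-2 COM:
  x_c2 = L1*cos(t1) + Lc2*cos(t1+t2)
       = 5.5*0.6293 + 0.9*0.9397 = 4.307 m
tau1 = m1*g*x_c1 + m2*g*x_c2
     = 11*9.81*1.7306 + 3*9.81*4.307
     = 186.7524 + 126.7546
     = 313.507 Nm


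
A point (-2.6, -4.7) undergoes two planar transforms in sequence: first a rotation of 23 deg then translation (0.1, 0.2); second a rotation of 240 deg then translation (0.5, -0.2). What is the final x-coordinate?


After transform 1:
x1 = cos(23)*-2.6 - sin(23)*-4.7 + 0.1 = -0.4569
y1 = sin(23)*-2.6 + cos(23)*-4.7 + 0.2 = -5.1423
After transform 2:
x2 = cos(240)*-0.4569 - sin(240)*-5.1423 + 0.5
= -3.7249


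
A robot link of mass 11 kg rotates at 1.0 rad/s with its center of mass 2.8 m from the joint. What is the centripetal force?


F = m * omega^2 * r
= 11 * 1.0^2 * 2.8
= 11 * 1.0 * 2.8
= 30.8 N


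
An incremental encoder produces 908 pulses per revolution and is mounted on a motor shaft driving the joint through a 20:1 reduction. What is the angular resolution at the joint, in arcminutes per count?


counts per rev = 908
effective counts at joint = 908 * 20 = 18160
resolution = 360*60 / 18160
= 1.1894 arcmin/count


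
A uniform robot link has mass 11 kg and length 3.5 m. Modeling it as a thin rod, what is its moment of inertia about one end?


I = (1/3) * m * L^2
= (1/3) * 11 * 3.5^2
= 0.333333 * 11 * 12.25
= 44.9167 kg*m^2


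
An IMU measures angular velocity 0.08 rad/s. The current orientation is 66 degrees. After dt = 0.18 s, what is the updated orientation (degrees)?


delta_theta = w * dt = 0.08 * 0.18 = 0.0144 rad
= 0.8251 deg
theta_new = 66 + 0.8251 = 66.8251 deg


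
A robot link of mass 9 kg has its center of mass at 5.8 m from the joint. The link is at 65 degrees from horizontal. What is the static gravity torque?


tau = m*g*L*cos(angle)
= 9 * 9.81 * 5.8 * cos(65 deg)
= 9 * 9.81 * 5.8 * 0.4226
= 216.4152 Nm


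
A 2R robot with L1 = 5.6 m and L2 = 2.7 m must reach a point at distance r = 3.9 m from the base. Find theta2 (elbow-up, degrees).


cos(theta2) = (r^2 - L1^2 - L2^2) / (2*L1*L2)
cos(theta2) = (15.21 - 31.36 - 7.29) / 30.24
cos(theta2) = -0.775132
theta2 = 140.817 degrees


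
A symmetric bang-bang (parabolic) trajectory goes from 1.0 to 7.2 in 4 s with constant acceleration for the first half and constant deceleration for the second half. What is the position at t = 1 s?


Symmetric rest-to-rest: each phase covers (pf-p0)/2 in time T/2. 0.5*a*(T/2)^2 = (pf-p0)/2 => a = 4*(pf-p0)/T^2
a = 4*(7.2-1.0)/4^2 = 1.55
t = 1 is in the acceleration phase (t <= T/2).
p = p0 + 0.5*a*t^2 = 1.0 + 0.5*1.55*1^2
= 1.775


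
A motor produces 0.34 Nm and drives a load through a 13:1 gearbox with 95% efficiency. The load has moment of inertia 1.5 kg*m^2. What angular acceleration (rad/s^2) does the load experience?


tau_out = tau_motor * N * eta
= 0.34 * 13 * 0.95 = 4.199 Nm
alpha = tau_out / I = 4.199 / 1.5
= 2.7993 rad/s^2


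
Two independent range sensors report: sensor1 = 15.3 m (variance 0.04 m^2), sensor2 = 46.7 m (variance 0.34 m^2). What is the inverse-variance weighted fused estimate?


w1 = (1/var1) / (1/var1 + 1/var2)
   = 25.0 / (25.0 + 2.9412) = 0.8947
w2 = 1 - w1 = 0.1053
fused = w1*s1 + w2*s2 = 13.6895 + 4.9158
= 18.6053 m


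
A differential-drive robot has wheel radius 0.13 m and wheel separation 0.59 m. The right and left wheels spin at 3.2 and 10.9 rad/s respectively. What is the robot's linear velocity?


vR = r*wR = 0.13*3.2 = 0.416 m/s
vL = r*wL = 0.13*10.9 = 1.417 m/s
v = (vR+vL)/2 = 0.9165 m/s
omega = (vR-vL)/L = -1.6966 rad/s
linear velocity = 0.9165 m/s


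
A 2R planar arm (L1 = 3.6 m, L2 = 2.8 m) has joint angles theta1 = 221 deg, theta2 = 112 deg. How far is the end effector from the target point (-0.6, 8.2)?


End effector via forward kinematics:
x = L1*cos(t1) + L2*cos(t1+t2) = -0.2221
y = L1*sin(t1) + L2*sin(t1+t2) = -3.633
Distance to target:
d = sqrt((-0.6 - -0.2221)^2 + (8.2 - -3.633)^2)
= sqrt(0.1428 + 140.0196)
= 11.839 m


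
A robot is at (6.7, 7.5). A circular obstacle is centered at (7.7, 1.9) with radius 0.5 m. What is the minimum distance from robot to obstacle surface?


center_dist = sqrt((6.7-7.7)^2 + (7.5-1.9)^2)
= sqrt(1.0 + 31.36)
= 5.6886
min_dist = center_dist - radius = 5.6886 - 0.5 = 5.1886 m


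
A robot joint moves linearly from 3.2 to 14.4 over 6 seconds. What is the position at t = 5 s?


s = t/T = 5/6 = 0.8333
p(t) = p0 + (pf-p0)*s
= 3.2 + (14.4 - 3.2) * 0.8333
= 12.5333


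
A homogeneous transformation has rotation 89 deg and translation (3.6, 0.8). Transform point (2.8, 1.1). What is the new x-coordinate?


x' = cos(theta)*px - sin(theta)*py + tx
= 0.0175*2.8 - 0.9998*1.1 + 3.6
= 2.549


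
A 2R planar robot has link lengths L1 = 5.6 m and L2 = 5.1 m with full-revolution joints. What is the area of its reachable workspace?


r_max = L1 + L2 = 10.7 m
r_min = |L1 - L2| = 0.5 m
Area = pi*(r_max^2 - r_min^2)
= pi*(114.49 - 0.25)
= pi * 114.24
= 358.8955 m^2


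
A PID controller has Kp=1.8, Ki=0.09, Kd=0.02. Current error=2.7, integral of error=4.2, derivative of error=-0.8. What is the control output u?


u = Kp*e + Ki*int(e) + Kd*de/dt
= 1.8*2.7 + 0.09*4.2 + 0.02*(-0.8)
= 4.86 + 0.378 + -0.016
= 5.222


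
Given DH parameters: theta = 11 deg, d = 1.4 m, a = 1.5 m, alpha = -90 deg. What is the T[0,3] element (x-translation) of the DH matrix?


T[0,3] = a * cos(theta)
= 1.5 * cos(11 deg)
= 1.5 * 0.9816
= 1.4724


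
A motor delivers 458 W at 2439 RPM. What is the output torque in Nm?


omega = 2439 * 2*pi/60 = 255.4115 rad/s
tau = P / omega = 458 / 255.4115
= 1.7932 Nm


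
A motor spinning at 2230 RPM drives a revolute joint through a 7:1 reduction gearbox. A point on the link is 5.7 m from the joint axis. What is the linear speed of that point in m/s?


omega_motor = 2230 * 2*pi/60 = 233.5251 rad/s
omega_joint = omega_motor / 7 = 33.3607 rad/s
v = omega_joint * r = 33.3607 * 5.7
= 190.1561 m/s


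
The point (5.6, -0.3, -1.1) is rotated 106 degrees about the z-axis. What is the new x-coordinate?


Rotation about z-axis: x' = x*cos(theta) - y*sin(theta)
= 5.6 * -0.2756 - -0.3 * 0.9613
= -1.2552


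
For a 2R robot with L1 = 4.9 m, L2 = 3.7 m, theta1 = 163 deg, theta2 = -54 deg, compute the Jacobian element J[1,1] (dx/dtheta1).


J[1,1] = -L1*sin(t1) - L2*sin(t1+t2)
= -4.9*sin(163) - 3.7*sin(109)
= -4.931


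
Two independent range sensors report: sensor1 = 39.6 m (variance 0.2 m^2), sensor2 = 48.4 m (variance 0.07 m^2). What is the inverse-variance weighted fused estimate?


w1 = (1/var1) / (1/var1 + 1/var2)
   = 5.0 / (5.0 + 14.2857) = 0.2593
w2 = 1 - w1 = 0.7407
fused = w1*s1 + w2*s2 = 10.2667 + 35.8519
= 46.1185 m


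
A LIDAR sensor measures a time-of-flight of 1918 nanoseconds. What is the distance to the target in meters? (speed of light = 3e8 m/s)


tof = 1918 ns = 1.918e-06 s
dist = c * tof / 2
= 3e8 * 1.918e-06 / 2
= 287.7 m


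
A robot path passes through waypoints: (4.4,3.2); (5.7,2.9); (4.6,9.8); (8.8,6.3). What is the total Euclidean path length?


Segment lengths:
  seg1 = sqrt((1.3)^2 + (-0.3)^2) = 1.3342
  seg2 = sqrt((-1.1)^2 + (6.9)^2) = 6.9871
  seg3 = sqrt((4.2)^2 + (-3.5)^2) = 5.4672
Total = 13.7885


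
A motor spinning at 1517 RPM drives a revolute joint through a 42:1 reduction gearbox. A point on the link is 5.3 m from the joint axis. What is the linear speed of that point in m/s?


omega_motor = 1517 * 2*pi/60 = 158.8599 rad/s
omega_joint = omega_motor / 42 = 3.7824 rad/s
v = omega_joint * r = 3.7824 * 5.3
= 20.0466 m/s


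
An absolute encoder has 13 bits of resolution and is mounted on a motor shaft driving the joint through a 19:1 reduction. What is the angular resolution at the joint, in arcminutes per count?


counts = 2^13 = 8192
effective counts at joint = 8192 * 19 = 155648
resolution = 360*60 / 155648
= 0.1388 arcmin/count


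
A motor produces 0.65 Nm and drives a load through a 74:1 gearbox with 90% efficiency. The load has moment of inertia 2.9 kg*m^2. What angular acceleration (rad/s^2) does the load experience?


tau_out = tau_motor * N * eta
= 0.65 * 74 * 0.9 = 43.29 Nm
alpha = tau_out / I = 43.29 / 2.9
= 14.9276 rad/s^2


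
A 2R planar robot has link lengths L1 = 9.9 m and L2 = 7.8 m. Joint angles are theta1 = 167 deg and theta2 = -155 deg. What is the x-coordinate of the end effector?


Convert angles to radians: theta1 = 2.9147, theta2 = -2.7053
x = L1*cos(theta1) + L2*cos(theta1+theta2)
x = -9.6463 + 7.6296
x = -2.0167


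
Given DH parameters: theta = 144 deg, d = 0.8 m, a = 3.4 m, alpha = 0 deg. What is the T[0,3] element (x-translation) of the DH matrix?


T[0,3] = a * cos(theta)
= 3.4 * cos(144 deg)
= 3.4 * -0.809
= -2.7507


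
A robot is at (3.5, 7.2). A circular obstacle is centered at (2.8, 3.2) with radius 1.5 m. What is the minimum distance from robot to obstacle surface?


center_dist = sqrt((3.5-2.8)^2 + (7.2-3.2)^2)
= sqrt(0.49 + 16.0)
= 4.0608
min_dist = center_dist - radius = 4.0608 - 1.5 = 2.5608 m


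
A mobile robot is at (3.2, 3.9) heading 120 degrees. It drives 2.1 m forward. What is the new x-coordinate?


x_new = x0 + d*cos(theta)
= 3.2 + 2.1*cos(120)
= 3.2 + -1.05
= 2.15


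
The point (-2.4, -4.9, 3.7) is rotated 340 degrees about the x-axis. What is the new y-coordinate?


Rotation about x-axis: y' = y*cos(theta) - z*sin(theta)
= -4.9 * 0.9397 - 3.7 * -0.342
= -3.339


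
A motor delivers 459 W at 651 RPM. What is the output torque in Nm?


omega = 651 * 2*pi/60 = 68.1726 rad/s
tau = P / omega = 459 / 68.1726
= 6.7329 Nm


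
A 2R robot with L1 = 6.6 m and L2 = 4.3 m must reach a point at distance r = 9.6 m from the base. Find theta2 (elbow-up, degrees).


cos(theta2) = (r^2 - L1^2 - L2^2) / (2*L1*L2)
cos(theta2) = (92.16 - 43.56 - 18.49) / 56.76
cos(theta2) = 0.530479
theta2 = 57.9622 degrees


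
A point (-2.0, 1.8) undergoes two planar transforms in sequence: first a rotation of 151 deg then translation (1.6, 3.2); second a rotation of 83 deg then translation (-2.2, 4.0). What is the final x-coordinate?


After transform 1:
x1 = cos(151)*-2.0 - sin(151)*1.8 + 1.6 = 2.4766
y1 = sin(151)*-2.0 + cos(151)*1.8 + 3.2 = 0.6561
After transform 2:
x2 = cos(83)*2.4766 - sin(83)*0.6561 + -2.2
= -2.5494


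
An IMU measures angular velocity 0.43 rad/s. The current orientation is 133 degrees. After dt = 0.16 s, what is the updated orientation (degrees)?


delta_theta = w * dt = 0.43 * 0.16 = 0.0688 rad
= 3.9419 deg
theta_new = 133 + 3.9419 = 136.9419 deg


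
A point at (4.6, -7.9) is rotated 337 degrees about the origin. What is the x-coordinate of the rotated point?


x' = x*cos(theta) - y*sin(theta)
cos(337 deg) = 0.9205, sin(337 deg) = -0.3907
x' = 4.6 * 0.9205 - -7.9 * -0.3907
= 4.2343 - 3.0868
= 1.1475


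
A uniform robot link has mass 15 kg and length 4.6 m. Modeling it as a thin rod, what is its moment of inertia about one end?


I = (1/3) * m * L^2
= (1/3) * 15 * 4.6^2
= 0.333333 * 15 * 21.16
= 105.8 kg*m^2


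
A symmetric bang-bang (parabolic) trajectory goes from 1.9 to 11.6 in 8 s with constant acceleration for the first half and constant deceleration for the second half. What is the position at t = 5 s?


Symmetric rest-to-rest: each phase covers (pf-p0)/2 in time T/2. 0.5*a*(T/2)^2 = (pf-p0)/2 => a = 4*(pf-p0)/T^2
a = 4*(11.6-1.9)/8^2 = 0.6062
t = 5 is in the deceleration phase (t > T/2).
p = pf - 0.5*a*(T-t)^2 = 11.6 - 0.5*0.6062*3^2
= 8.8719


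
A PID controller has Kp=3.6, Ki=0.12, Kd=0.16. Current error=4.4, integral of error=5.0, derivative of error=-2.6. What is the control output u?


u = Kp*e + Ki*int(e) + Kd*de/dt
= 3.6*4.4 + 0.12*5.0 + 0.16*(-2.6)
= 15.84 + 0.6 + -0.416
= 16.024


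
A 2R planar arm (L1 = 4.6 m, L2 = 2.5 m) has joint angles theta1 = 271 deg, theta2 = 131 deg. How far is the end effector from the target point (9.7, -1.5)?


End effector via forward kinematics:
x = L1*cos(t1) + L2*cos(t1+t2) = 1.9381
y = L1*sin(t1) + L2*sin(t1+t2) = -2.9265
Distance to target:
d = sqrt((9.7 - 1.9381)^2 + (-1.5 - -2.9265)^2)
= sqrt(60.2464 + 2.0348)
= 7.8918 m


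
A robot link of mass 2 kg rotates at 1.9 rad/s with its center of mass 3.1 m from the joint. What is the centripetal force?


F = m * omega^2 * r
= 2 * 1.9^2 * 3.1
= 2 * 3.61 * 3.1
= 22.382 N


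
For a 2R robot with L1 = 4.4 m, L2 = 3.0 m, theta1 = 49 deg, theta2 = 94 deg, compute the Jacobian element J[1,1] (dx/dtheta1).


J[1,1] = -L1*sin(t1) - L2*sin(t1+t2)
= -4.4*sin(49) - 3.0*sin(143)
= -5.1262


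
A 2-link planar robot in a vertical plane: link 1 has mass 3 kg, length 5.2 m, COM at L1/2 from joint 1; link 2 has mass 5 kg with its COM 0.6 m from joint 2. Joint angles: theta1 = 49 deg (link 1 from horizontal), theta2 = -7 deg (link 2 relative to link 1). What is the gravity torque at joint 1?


Horizontal distance from joint 1 to link-1 COM:
  x_c1 = (L1/2)*cos(t1) = 2.6 * 0.6561 = 1.7058 m
Horizontal distance from joint 1 to link-2 COM:
  x_c2 = L1*cos(t1) + Lc2*cos(t1+t2)
       = 5.2*0.6561 + 0.6*0.7431 = 3.8574 m
tau1 = m1*g*x_c1 + m2*g*x_c2
     = 3*9.81*1.7058 + 5*9.81*3.8574
     = 50.2003 + 189.2052
     = 239.4055 Nm


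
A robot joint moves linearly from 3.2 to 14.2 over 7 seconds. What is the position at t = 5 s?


s = t/T = 5/7 = 0.7143
p(t) = p0 + (pf-p0)*s
= 3.2 + (14.2 - 3.2) * 0.7143
= 11.0571


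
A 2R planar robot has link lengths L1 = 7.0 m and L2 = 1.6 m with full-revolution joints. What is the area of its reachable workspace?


r_max = L1 + L2 = 8.6 m
r_min = |L1 - L2| = 5.4 m
Area = pi*(r_max^2 - r_min^2)
= pi*(73.96 - 29.16)
= pi * 44.8
= 140.7434 m^2


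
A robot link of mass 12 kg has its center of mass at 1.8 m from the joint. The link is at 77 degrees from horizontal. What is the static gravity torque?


tau = m*g*L*cos(angle)
= 12 * 9.81 * 1.8 * cos(77 deg)
= 12 * 9.81 * 1.8 * 0.225
= 47.6662 Nm


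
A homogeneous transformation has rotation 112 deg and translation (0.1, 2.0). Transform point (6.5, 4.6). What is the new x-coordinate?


x' = cos(theta)*px - sin(theta)*py + tx
= -0.3746*6.5 - 0.9272*4.6 + 0.1
= -6.6


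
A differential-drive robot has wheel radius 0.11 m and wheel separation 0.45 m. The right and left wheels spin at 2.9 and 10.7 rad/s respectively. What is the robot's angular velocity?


vR = r*wR = 0.11*2.9 = 0.319 m/s
vL = r*wL = 0.11*10.7 = 1.177 m/s
v = (vR+vL)/2 = 0.748 m/s
omega = (vR-vL)/L = -1.9067 rad/s
angular velocity = -1.9067 rad/s


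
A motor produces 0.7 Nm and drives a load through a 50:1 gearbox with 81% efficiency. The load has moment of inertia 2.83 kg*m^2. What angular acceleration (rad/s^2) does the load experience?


tau_out = tau_motor * N * eta
= 0.7 * 50 * 0.81 = 28.35 Nm
alpha = tau_out / I = 28.35 / 2.83
= 10.0177 rad/s^2


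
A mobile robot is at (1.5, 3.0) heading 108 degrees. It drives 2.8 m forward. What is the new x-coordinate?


x_new = x0 + d*cos(theta)
= 1.5 + 2.8*cos(108)
= 1.5 + -0.8652
= 0.6348


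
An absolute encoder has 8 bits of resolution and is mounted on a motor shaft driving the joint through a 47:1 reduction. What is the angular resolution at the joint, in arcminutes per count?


counts = 2^8 = 256
effective counts at joint = 256 * 47 = 12032
resolution = 360*60 / 12032
= 1.7952 arcmin/count


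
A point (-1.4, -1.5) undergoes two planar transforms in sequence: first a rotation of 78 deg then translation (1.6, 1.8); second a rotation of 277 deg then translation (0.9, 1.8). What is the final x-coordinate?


After transform 1:
x1 = cos(78)*-1.4 - sin(78)*-1.5 + 1.6 = 2.7761
y1 = sin(78)*-1.4 + cos(78)*-1.5 + 1.8 = 0.1187
After transform 2:
x2 = cos(277)*2.7761 - sin(277)*0.1187 + 0.9
= 1.3562


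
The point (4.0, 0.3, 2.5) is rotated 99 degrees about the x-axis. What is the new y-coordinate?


Rotation about x-axis: y' = y*cos(theta) - z*sin(theta)
= 0.3 * -0.1564 - 2.5 * 0.9877
= -2.5162


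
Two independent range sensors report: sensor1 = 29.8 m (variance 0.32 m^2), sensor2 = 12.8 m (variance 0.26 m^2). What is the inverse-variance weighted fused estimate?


w1 = (1/var1) / (1/var1 + 1/var2)
   = 3.125 / (3.125 + 3.8462) = 0.4483
w2 = 1 - w1 = 0.5517
fused = w1*s1 + w2*s2 = 13.3586 + 7.0621
= 20.4207 m


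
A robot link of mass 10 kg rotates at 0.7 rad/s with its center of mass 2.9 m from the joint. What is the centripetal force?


F = m * omega^2 * r
= 10 * 0.7^2 * 2.9
= 10 * 0.49 * 2.9
= 14.21 N


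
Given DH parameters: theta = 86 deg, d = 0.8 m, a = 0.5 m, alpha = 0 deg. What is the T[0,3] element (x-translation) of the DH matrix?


T[0,3] = a * cos(theta)
= 0.5 * cos(86 deg)
= 0.5 * 0.0698
= 0.0349


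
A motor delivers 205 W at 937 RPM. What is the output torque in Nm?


omega = 937 * 2*pi/60 = 98.1224 rad/s
tau = P / omega = 205 / 98.1224
= 2.0892 Nm


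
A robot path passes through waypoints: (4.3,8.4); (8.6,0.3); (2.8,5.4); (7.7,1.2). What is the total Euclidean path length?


Segment lengths:
  seg1 = sqrt((4.3)^2 + (-8.1)^2) = 9.1706
  seg2 = sqrt((-5.8)^2 + (5.1)^2) = 7.7233
  seg3 = sqrt((4.9)^2 + (-4.2)^2) = 6.4537
Total = 23.3476


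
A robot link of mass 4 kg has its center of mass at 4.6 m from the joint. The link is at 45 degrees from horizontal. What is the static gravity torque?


tau = m*g*L*cos(angle)
= 4 * 9.81 * 4.6 * cos(45 deg)
= 4 * 9.81 * 4.6 * 0.7071
= 127.6356 Nm


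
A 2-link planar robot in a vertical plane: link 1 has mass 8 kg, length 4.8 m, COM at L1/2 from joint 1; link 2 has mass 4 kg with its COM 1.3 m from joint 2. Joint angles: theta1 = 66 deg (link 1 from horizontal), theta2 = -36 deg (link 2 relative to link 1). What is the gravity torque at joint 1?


Horizontal distance from joint 1 to link-1 COM:
  x_c1 = (L1/2)*cos(t1) = 2.4 * 0.4067 = 0.9762 m
Horizontal distance from joint 1 to link-2 COM:
  x_c2 = L1*cos(t1) + Lc2*cos(t1+t2)
       = 4.8*0.4067 + 1.3*0.866 = 3.0782 m
tau1 = m1*g*x_c1 + m2*g*x_c2
     = 8*9.81*0.9762 + 4*9.81*3.0782
     = 76.6097 + 120.7873
     = 197.397 Nm


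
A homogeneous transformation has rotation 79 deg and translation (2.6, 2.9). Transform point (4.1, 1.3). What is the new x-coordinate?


x' = cos(theta)*px - sin(theta)*py + tx
= 0.1908*4.1 - 0.9816*1.3 + 2.6
= 2.1062


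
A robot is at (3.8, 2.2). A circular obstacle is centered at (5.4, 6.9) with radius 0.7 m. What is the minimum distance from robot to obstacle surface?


center_dist = sqrt((3.8-5.4)^2 + (2.2-6.9)^2)
= sqrt(2.56 + 22.09)
= 4.9649
min_dist = center_dist - radius = 4.9649 - 0.7 = 4.2649 m


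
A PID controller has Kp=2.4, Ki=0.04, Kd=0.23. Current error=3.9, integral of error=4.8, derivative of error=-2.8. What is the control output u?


u = Kp*e + Ki*int(e) + Kd*de/dt
= 2.4*3.9 + 0.04*4.8 + 0.23*(-2.8)
= 9.36 + 0.192 + -0.644
= 8.908


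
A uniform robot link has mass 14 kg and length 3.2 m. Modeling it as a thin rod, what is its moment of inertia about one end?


I = (1/3) * m * L^2
= (1/3) * 14 * 3.2^2
= 0.333333 * 14 * 10.24
= 47.7867 kg*m^2


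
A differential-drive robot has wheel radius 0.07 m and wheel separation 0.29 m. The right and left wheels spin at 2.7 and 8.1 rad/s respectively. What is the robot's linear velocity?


vR = r*wR = 0.07*2.7 = 0.189 m/s
vL = r*wL = 0.07*8.1 = 0.567 m/s
v = (vR+vL)/2 = 0.378 m/s
omega = (vR-vL)/L = -1.3034 rad/s
linear velocity = 0.378 m/s


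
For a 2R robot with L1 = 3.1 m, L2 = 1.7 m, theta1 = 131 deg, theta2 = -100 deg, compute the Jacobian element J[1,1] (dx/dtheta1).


J[1,1] = -L1*sin(t1) - L2*sin(t1+t2)
= -3.1*sin(131) - 1.7*sin(31)
= -3.2152


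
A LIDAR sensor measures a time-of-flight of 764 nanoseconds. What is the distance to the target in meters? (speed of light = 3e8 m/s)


tof = 764 ns = 7.64e-07 s
dist = c * tof / 2
= 3e8 * 7.64e-07 / 2
= 114.6 m


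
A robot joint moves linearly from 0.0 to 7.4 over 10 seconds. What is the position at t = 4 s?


s = t/T = 4/10 = 0.4
p(t) = p0 + (pf-p0)*s
= 0.0 + (7.4 - 0.0) * 0.4
= 2.96


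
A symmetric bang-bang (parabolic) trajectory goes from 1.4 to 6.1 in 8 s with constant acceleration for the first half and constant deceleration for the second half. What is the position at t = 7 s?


Symmetric rest-to-rest: each phase covers (pf-p0)/2 in time T/2. 0.5*a*(T/2)^2 = (pf-p0)/2 => a = 4*(pf-p0)/T^2
a = 4*(6.1-1.4)/8^2 = 0.2937
t = 7 is in the deceleration phase (t > T/2).
p = pf - 0.5*a*(T-t)^2 = 6.1 - 0.5*0.2937*1^2
= 5.9531


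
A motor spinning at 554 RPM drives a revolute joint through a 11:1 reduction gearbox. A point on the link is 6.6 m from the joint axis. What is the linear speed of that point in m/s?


omega_motor = 554 * 2*pi/60 = 58.0147 rad/s
omega_joint = omega_motor / 11 = 5.2741 rad/s
v = omega_joint * r = 5.2741 * 6.6
= 34.8088 m/s


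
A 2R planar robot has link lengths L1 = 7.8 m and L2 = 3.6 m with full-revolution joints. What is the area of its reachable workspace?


r_max = L1 + L2 = 11.4 m
r_min = |L1 - L2| = 4.2 m
Area = pi*(r_max^2 - r_min^2)
= pi*(129.96 - 17.64)
= pi * 112.32
= 352.8637 m^2


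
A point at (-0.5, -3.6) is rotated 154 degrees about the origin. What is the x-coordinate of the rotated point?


x' = x*cos(theta) - y*sin(theta)
cos(154 deg) = -0.8988, sin(154 deg) = 0.4384
x' = -0.5 * -0.8988 - -3.6 * 0.4384
= 0.4494 - -1.5781
= 2.0275


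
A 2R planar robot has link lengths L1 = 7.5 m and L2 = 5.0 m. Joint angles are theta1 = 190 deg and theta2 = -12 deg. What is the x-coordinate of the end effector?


Convert angles to radians: theta1 = 3.3161, theta2 = -0.2094
x = L1*cos(theta1) + L2*cos(theta1+theta2)
x = -7.3861 + -4.997
x = -12.383


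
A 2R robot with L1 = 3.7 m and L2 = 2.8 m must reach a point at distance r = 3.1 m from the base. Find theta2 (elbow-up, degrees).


cos(theta2) = (r^2 - L1^2 - L2^2) / (2*L1*L2)
cos(theta2) = (9.61 - 13.69 - 7.84) / 20.72
cos(theta2) = -0.57529
theta2 = 125.1199 degrees


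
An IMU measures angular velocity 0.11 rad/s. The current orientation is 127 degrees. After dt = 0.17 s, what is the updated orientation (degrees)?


delta_theta = w * dt = 0.11 * 0.17 = 0.0187 rad
= 1.0714 deg
theta_new = 127 + 1.0714 = 128.0714 deg


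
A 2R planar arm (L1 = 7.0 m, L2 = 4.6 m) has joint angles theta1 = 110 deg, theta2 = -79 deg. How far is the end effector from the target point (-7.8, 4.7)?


End effector via forward kinematics:
x = L1*cos(t1) + L2*cos(t1+t2) = 1.5488
y = L1*sin(t1) + L2*sin(t1+t2) = 8.947
Distance to target:
d = sqrt((-7.8 - 1.5488)^2 + (4.7 - 8.947)^2)
= sqrt(87.4006 + 18.0372)
= 10.2683 m


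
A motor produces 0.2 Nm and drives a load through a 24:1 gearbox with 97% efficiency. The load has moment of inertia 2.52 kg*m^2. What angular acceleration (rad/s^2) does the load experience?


tau_out = tau_motor * N * eta
= 0.2 * 24 * 0.97 = 4.656 Nm
alpha = tau_out / I = 4.656 / 2.52
= 1.8476 rad/s^2


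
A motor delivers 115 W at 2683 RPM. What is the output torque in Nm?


omega = 2683 * 2*pi/60 = 280.9631 rad/s
tau = P / omega = 115 / 280.9631
= 0.4093 Nm


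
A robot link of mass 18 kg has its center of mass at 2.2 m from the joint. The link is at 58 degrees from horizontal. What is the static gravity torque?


tau = m*g*L*cos(angle)
= 18 * 9.81 * 2.2 * cos(58 deg)
= 18 * 9.81 * 2.2 * 0.5299
= 205.8609 Nm


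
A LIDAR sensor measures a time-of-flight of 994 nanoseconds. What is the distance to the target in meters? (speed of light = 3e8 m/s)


tof = 994 ns = 9.94e-07 s
dist = c * tof / 2
= 3e8 * 9.94e-07 / 2
= 149.1 m


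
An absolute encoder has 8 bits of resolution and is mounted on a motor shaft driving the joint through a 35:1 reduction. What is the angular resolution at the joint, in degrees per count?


counts = 2^8 = 256
effective counts at joint = 256 * 35 = 8960
resolution = 360 / 8960
= 0.0402 deg/count


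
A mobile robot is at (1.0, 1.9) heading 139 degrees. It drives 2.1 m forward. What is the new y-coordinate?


y_new = y0 + d*sin(theta)
= 1.9 + 2.1*sin(139)
= 1.9 + 1.3777
= 3.2777


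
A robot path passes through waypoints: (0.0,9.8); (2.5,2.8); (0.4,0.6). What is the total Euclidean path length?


Segment lengths:
  seg1 = sqrt((2.5)^2 + (-7.0)^2) = 7.433
  seg2 = sqrt((-2.1)^2 + (-2.2)^2) = 3.0414
Total = 10.4744


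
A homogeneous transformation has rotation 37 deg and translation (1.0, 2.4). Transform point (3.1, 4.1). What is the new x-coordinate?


x' = cos(theta)*px - sin(theta)*py + tx
= 0.7986*3.1 - 0.6018*4.1 + 1.0
= 1.0083


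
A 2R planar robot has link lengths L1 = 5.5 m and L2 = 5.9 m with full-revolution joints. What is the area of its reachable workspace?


r_max = L1 + L2 = 11.4 m
r_min = |L1 - L2| = 0.4 m
Area = pi*(r_max^2 - r_min^2)
= pi*(129.96 - 0.16)
= pi * 129.8
= 407.7787 m^2


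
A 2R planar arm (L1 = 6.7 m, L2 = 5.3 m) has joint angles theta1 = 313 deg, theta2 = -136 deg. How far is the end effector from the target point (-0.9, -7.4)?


End effector via forward kinematics:
x = L1*cos(t1) + L2*cos(t1+t2) = -0.7233
y = L1*sin(t1) + L2*sin(t1+t2) = -4.6227
Distance to target:
d = sqrt((-0.9 - -0.7233)^2 + (-7.4 - -4.6227)^2)
= sqrt(0.0312 + 7.7135)
= 2.7829 m


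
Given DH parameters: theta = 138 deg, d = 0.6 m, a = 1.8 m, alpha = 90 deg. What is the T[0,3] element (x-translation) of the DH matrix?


T[0,3] = a * cos(theta)
= 1.8 * cos(138 deg)
= 1.8 * -0.7431
= -1.3377


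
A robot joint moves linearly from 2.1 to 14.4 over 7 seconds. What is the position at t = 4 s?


s = t/T = 4/7 = 0.5714
p(t) = p0 + (pf-p0)*s
= 2.1 + (14.4 - 2.1) * 0.5714
= 9.1286


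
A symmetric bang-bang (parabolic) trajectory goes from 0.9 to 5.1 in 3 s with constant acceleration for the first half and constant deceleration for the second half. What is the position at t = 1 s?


Symmetric rest-to-rest: each phase covers (pf-p0)/2 in time T/2. 0.5*a*(T/2)^2 = (pf-p0)/2 => a = 4*(pf-p0)/T^2
a = 4*(5.1-0.9)/3^2 = 1.8667
t = 1 is in the acceleration phase (t <= T/2).
p = p0 + 0.5*a*t^2 = 0.9 + 0.5*1.8667*1^2
= 1.8333


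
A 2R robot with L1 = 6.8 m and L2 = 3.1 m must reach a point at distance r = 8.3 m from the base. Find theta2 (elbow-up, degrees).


cos(theta2) = (r^2 - L1^2 - L2^2) / (2*L1*L2)
cos(theta2) = (68.89 - 46.24 - 9.61) / 42.16
cos(theta2) = 0.309298
theta2 = 71.9831 degrees


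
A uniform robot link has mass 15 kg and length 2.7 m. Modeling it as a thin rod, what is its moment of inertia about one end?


I = (1/3) * m * L^2
= (1/3) * 15 * 2.7^2
= 0.333333 * 15 * 7.29
= 36.45 kg*m^2


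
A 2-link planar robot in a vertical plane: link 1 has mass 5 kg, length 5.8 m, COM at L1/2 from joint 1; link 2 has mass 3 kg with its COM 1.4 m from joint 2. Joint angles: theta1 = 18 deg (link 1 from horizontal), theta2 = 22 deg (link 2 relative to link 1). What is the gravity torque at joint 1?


Horizontal distance from joint 1 to link-1 COM:
  x_c1 = (L1/2)*cos(t1) = 2.9 * 0.9511 = 2.7581 m
Horizontal distance from joint 1 to link-2 COM:
  x_c2 = L1*cos(t1) + Lc2*cos(t1+t2)
       = 5.8*0.9511 + 1.4*0.766 = 6.5886 m
tau1 = m1*g*x_c1 + m2*g*x_c2
     = 5*9.81*2.7581 + 3*9.81*6.5886
     = 135.283 + 193.9022
     = 329.1852 Nm


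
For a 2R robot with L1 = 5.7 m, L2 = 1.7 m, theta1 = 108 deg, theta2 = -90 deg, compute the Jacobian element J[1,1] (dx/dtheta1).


J[1,1] = -L1*sin(t1) - L2*sin(t1+t2)
= -5.7*sin(108) - 1.7*sin(18)
= -5.9464


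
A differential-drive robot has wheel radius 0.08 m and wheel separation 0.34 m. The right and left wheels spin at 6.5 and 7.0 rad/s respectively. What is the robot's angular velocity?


vR = r*wR = 0.08*6.5 = 0.52 m/s
vL = r*wL = 0.08*7.0 = 0.56 m/s
v = (vR+vL)/2 = 0.54 m/s
omega = (vR-vL)/L = -0.1176 rad/s
angular velocity = -0.1176 rad/s


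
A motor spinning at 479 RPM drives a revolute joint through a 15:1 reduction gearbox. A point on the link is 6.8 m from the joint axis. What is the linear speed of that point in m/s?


omega_motor = 479 * 2*pi/60 = 50.1608 rad/s
omega_joint = omega_motor / 15 = 3.3441 rad/s
v = omega_joint * r = 3.3441 * 6.8
= 22.7395 m/s


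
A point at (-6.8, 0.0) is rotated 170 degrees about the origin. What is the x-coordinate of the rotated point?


x' = x*cos(theta) - y*sin(theta)
cos(170 deg) = -0.9848, sin(170 deg) = 0.1736
x' = -6.8 * -0.9848 - 0.0 * 0.1736
= 6.6967 - 0.0
= 6.6967


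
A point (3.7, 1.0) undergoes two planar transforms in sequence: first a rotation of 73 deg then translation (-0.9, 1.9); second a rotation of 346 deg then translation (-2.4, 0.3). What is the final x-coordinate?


After transform 1:
x1 = cos(73)*3.7 - sin(73)*1.0 + -0.9 = -0.7745
y1 = sin(73)*3.7 + cos(73)*1.0 + 1.9 = 5.7307
After transform 2:
x2 = cos(346)*-0.7745 - sin(346)*5.7307 + -2.4
= -1.7651


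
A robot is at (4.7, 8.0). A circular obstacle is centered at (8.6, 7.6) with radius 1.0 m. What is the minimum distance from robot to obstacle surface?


center_dist = sqrt((4.7-8.6)^2 + (8.0-7.6)^2)
= sqrt(15.21 + 0.16)
= 3.9205
min_dist = center_dist - radius = 3.9205 - 1.0 = 2.9205 m


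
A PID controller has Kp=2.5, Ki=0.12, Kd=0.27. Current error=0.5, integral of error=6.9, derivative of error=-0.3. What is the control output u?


u = Kp*e + Ki*int(e) + Kd*de/dt
= 2.5*0.5 + 0.12*6.9 + 0.27*(-0.3)
= 1.25 + 0.828 + -0.081
= 1.997


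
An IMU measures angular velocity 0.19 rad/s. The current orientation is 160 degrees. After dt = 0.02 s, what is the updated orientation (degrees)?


delta_theta = w * dt = 0.19 * 0.02 = 0.0038 rad
= 0.2177 deg
theta_new = 160 + 0.2177 = 160.2177 deg


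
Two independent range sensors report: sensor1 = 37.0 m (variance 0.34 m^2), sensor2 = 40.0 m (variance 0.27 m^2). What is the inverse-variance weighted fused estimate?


w1 = (1/var1) / (1/var1 + 1/var2)
   = 2.9412 / (2.9412 + 3.7037) = 0.4426
w2 = 1 - w1 = 0.5574
fused = w1*s1 + w2*s2 = 16.377 + 22.2951
= 38.6721 m


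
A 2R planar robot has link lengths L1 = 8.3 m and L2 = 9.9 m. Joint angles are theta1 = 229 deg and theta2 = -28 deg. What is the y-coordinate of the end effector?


Convert angles to radians: theta1 = 3.9968, theta2 = -0.4887
y = L1*sin(theta1) + L2*sin(theta1+theta2)
y = -6.2641 + -3.5478
y = -9.8119


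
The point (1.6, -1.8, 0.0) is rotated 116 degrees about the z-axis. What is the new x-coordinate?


Rotation about z-axis: x' = x*cos(theta) - y*sin(theta)
= 1.6 * -0.4384 - -1.8 * 0.8988
= 0.9164


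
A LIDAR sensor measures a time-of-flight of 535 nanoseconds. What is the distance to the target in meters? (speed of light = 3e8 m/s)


tof = 535 ns = 5.35e-07 s
dist = c * tof / 2
= 3e8 * 5.35e-07 / 2
= 80.25 m


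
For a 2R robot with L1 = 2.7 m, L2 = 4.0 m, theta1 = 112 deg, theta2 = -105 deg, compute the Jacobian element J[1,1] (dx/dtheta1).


J[1,1] = -L1*sin(t1) - L2*sin(t1+t2)
= -2.7*sin(112) - 4.0*sin(7)
= -2.9909


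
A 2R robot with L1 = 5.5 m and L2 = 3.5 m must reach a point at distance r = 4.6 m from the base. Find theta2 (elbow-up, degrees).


cos(theta2) = (r^2 - L1^2 - L2^2) / (2*L1*L2)
cos(theta2) = (21.16 - 30.25 - 12.25) / 38.5
cos(theta2) = -0.554286
theta2 = 123.6615 degrees


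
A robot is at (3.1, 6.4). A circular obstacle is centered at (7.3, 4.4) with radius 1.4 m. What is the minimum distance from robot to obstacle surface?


center_dist = sqrt((3.1-7.3)^2 + (6.4-4.4)^2)
= sqrt(17.64 + 4.0)
= 4.6519
min_dist = center_dist - radius = 4.6519 - 1.4 = 3.2519 m


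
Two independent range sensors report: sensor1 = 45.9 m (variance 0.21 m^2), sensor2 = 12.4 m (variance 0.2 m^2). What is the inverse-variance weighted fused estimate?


w1 = (1/var1) / (1/var1 + 1/var2)
   = 4.7619 / (4.7619 + 5.0) = 0.4878
w2 = 1 - w1 = 0.5122
fused = w1*s1 + w2*s2 = 22.3902 + 6.3512
= 28.7415 m


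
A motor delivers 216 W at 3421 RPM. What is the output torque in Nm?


omega = 3421 * 2*pi/60 = 358.2463 rad/s
tau = P / omega = 216 / 358.2463
= 0.6029 Nm


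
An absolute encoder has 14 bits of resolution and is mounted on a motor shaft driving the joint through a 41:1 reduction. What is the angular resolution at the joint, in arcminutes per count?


counts = 2^14 = 16384
effective counts at joint = 16384 * 41 = 671744
resolution = 360*60 / 671744
= 0.0322 arcmin/count


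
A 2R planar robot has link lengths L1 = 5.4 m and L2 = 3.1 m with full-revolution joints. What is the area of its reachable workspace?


r_max = L1 + L2 = 8.5 m
r_min = |L1 - L2| = 2.3 m
Area = pi*(r_max^2 - r_min^2)
= pi*(72.25 - 5.29)
= pi * 66.96
= 210.361 m^2


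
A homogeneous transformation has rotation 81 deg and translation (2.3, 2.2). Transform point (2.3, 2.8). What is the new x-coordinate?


x' = cos(theta)*px - sin(theta)*py + tx
= 0.1564*2.3 - 0.9877*2.8 + 2.3
= -0.1057


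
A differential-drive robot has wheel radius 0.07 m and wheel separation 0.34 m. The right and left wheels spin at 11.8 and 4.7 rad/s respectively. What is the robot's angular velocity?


vR = r*wR = 0.07*11.8 = 0.826 m/s
vL = r*wL = 0.07*4.7 = 0.329 m/s
v = (vR+vL)/2 = 0.5775 m/s
omega = (vR-vL)/L = 1.4618 rad/s
angular velocity = 1.4618 rad/s


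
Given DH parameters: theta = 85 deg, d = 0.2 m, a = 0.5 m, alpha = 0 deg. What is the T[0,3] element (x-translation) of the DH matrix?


T[0,3] = a * cos(theta)
= 0.5 * cos(85 deg)
= 0.5 * 0.0872
= 0.0436


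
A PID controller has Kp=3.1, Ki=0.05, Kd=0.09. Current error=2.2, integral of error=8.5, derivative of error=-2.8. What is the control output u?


u = Kp*e + Ki*int(e) + Kd*de/dt
= 3.1*2.2 + 0.05*8.5 + 0.09*(-2.8)
= 6.82 + 0.425 + -0.252
= 6.993


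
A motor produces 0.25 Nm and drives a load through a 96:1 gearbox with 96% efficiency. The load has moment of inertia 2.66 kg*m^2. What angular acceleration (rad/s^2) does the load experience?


tau_out = tau_motor * N * eta
= 0.25 * 96 * 0.96 = 23.04 Nm
alpha = tau_out / I = 23.04 / 2.66
= 8.6617 rad/s^2
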